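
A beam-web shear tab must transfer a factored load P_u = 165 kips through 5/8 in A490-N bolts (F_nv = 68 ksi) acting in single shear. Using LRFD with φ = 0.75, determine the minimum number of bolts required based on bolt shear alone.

A_b = π·0.625²/4 = 0.3068 in².
Per-bolt design strength φR_n = 0.75 × 68 × 0.3068 × 1 = 15.65 kips.
n ≥ 165 / 15.65 = 10.55 → use 11 bolts.

11 bolts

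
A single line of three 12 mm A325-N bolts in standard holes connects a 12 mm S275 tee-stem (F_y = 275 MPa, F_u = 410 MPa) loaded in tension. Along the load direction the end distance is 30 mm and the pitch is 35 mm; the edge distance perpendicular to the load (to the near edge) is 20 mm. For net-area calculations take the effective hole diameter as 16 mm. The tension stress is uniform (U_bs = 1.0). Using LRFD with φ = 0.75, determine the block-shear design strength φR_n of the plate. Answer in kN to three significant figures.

Shear plane L_v = 30 + 2·35 = 100 mm; A_gv = 100 × 12 = 1200 mm².
A_nv = (100 − 2.5·16) × 12 = 720 mm².
A_nt = (20 − 0.5·16) × 12 = 144 mm².
0.6 F_u A_nv = 177.1 kN; 0.6 F_y A_gv = 198 kN → shear rupture governs the shear term.
R_n = 177.1 + 1.0 × 410 × 144 / 1000 = 236.2 kN.
Design strength φR_n = 0.75 × 236.2 = 177 kN.

177 kN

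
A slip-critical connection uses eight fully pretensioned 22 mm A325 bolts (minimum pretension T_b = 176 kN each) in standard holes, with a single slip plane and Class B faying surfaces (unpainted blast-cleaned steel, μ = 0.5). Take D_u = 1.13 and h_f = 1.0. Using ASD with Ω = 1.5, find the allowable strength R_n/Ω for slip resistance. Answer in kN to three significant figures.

R_n = μ · D_u · h_f · T_b · n_s · n_b = 0.5 × 1.13 × 1.0 × 176 × 1 × 8 = 795.5 kN.
Allowable strength R_n/Ω = 795.5 / 1.5 = 530 kN.

530 kN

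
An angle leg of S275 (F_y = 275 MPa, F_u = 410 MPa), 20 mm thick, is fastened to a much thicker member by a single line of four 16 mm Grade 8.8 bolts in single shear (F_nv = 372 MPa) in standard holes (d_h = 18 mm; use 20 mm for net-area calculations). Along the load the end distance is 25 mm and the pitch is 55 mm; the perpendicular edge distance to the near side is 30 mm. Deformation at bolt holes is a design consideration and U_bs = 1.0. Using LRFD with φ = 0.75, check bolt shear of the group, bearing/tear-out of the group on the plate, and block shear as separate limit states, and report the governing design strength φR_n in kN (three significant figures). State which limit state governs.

Bolt shear: A_b = π·16²/4 = 201.1 mm²; R_n = 372 × 201.1 × 4 × 1 / 1000 = 299.2 kN → 0.75 × 299.2 = 224 kN.
Bearing: edge l_c = 16, r_n = 157.4 kN; interior l_c = 37, r_n = 314.9 kN; R_n = 157.4 + 3·314.9 = 1102 kN → 827 kN.
Block shear: A_gv = 3800, A_nv = 2400, A_nt = 400 mm²; R_n = min(0.6F_uA_nv, 0.6F_yA_gv) + U_bs·F_u·A_nt = 754.4 kN → 566 kN.
Bolt shear governs: 224 kN.

224 kN (bolt shear governs)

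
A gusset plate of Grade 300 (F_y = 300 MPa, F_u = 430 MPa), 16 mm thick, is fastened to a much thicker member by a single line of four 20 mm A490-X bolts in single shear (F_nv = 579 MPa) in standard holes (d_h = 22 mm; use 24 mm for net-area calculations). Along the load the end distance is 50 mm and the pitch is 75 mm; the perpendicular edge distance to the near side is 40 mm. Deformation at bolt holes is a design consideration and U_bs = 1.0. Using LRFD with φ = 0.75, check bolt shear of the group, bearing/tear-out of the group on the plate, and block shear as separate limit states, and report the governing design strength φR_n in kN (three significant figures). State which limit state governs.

Bolt shear: A_b = π·20²/4 = 314.2 mm²; R_n = 579 × 314.2 × 4 × 1 / 1000 = 727.6 kN → 0.75 × 727.6 = 546 kN.
Bearing: edge l_c = 39, r_n = 322 kN; interior l_c = 53, r_n = 330.2 kN; R_n = 322 + 3·330.2 = 1313 kN → 985 kN.
Block shear: A_gv = 4400, A_nv = 3056, A_nt = 448 mm²; R_n = min(0.6F_uA_nv, 0.6F_yA_gv) + U_bs·F_u·A_nt = 981.1 kN → 736 kN.
Bolt shear governs: 546 kN.

546 kN (bolt shear governs)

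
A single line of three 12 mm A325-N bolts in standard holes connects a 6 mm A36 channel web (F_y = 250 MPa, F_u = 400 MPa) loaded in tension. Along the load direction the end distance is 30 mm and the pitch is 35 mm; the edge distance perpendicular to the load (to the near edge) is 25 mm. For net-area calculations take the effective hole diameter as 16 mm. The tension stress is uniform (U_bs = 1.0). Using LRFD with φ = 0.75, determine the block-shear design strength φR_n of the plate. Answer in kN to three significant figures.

95.4 kN

Shear plane L_v = 30 + 2·35 = 100 mm; A_gv = 100 × 6 = 600 mm².
A_nv = (100 − 2.5·16) × 6 = 360 mm².
A_nt = (25 − 0.5·16) × 6 = 102 mm².
0.6 F_u A_nv = 86.4 kN; 0.6 F_y A_gv = 90 kN → shear rupture governs the shear term.
R_n = 86.4 + 1.0 × 400 × 102 / 1000 = 127.2 kN.
Design strength φR_n = 0.75 × 127.2 = 95.4 kN.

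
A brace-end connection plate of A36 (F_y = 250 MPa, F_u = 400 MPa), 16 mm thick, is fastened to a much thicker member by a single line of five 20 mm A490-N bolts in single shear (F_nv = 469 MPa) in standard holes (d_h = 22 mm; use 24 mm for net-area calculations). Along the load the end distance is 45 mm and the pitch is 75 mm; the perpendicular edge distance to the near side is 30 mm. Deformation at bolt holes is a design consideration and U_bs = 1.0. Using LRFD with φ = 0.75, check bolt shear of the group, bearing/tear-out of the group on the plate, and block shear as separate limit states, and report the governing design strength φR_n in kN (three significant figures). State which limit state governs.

553 kN (bolt shear governs)

Bolt shear: A_b = π·20²/4 = 314.2 mm²; R_n = 469 × 314.2 × 5 × 1 / 1000 = 736.7 kN → 0.75 × 736.7 = 553 kN.
Bearing: edge l_c = 34, r_n = 261.1 kN; interior l_c = 53, r_n = 307.2 kN; R_n = 261.1 + 4·307.2 = 1490 kN → 1120 kN.
Block shear: A_gv = 5520, A_nv = 3792, A_nt = 288 mm²; R_n = min(0.6F_uA_nv, 0.6F_yA_gv) + U_bs·F_u·A_nt = 943.2 kN → 707 kN.
Bolt shear governs: 553 kN.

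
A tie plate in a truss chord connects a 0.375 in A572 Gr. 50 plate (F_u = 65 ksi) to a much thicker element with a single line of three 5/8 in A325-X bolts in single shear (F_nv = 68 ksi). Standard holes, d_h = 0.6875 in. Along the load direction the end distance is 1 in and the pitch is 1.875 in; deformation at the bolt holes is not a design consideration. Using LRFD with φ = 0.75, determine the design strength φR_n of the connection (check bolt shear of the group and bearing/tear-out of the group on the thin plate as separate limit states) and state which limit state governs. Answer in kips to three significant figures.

Bolt shear: A_b = π·0.625²/4 = 0.3068 in²; R_n = 68 × 0.3068 × 3 × 1 = 62.59 kips → 0.75 × 62.59 = 46.9 kips.
Bearing (1.5 l_c t F_u ≤ 3.0 d t F_u): upper limit = 3.0·0.625·0.375·65 = 45.7 kips.
  Edge l_c = 1 − 0.6875/2 = 0.6562 → r_n = 23.99 kips; interior l_c = 1.875 − 0.6875 = 1.188 → r_n = 43.42 kips.
  R_n,bearing = 1·23.99 + 2·43.42 = 110.8 kips → 0.75 × 110.8 = 83.1 kips.
Bolt shear governs: 46.9 kips.

46.9 kips (bolt shear governs)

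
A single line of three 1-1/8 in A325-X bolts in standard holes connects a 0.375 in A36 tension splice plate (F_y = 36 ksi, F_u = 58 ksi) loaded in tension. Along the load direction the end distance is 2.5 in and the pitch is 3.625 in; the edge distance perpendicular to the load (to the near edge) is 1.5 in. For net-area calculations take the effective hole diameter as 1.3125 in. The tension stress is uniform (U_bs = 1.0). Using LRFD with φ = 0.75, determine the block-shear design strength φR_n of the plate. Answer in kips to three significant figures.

Shear plane L_v = 2.5 + 2·3.625 = 9.75 in; A_gv = 9.75 × 0.375 = 3.656 in².
A_nv = (9.75 − 2.5·1.3125) × 0.375 = 2.426 in².
A_nt = (1.5 − 0.5·1.3125) × 0.375 = 0.3164 in².
0.6 F_u A_nv = 84.42 kips; 0.6 F_y A_gv = 78.97 kips → shear yielding governs the shear term.
R_n = 78.97 + 1.0 × 58 × 0.3164 = 97.33 kips.
Design strength φR_n = 0.75 × 97.33 = 73 kips.

73 kips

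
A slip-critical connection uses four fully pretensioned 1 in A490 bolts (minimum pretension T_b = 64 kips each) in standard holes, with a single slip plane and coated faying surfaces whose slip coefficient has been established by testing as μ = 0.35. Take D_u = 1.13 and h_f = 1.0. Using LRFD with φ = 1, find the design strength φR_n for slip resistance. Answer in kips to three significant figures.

R_n = μ · D_u · h_f · T_b · n_s · n_b = 0.35 × 1.13 × 1.0 × 64 × 1 × 4 = 101.2 kips.
Design strength φR_n = 1 × 101.2 = 101 kips.

101 kips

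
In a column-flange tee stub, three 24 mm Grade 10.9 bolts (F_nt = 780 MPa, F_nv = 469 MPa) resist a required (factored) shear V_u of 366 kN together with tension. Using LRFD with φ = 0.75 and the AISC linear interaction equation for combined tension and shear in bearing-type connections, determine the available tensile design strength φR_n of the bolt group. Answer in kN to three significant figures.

A_b = π·24²/4 = 452.4 mm²; f_rv = 366 × 1000 / (3 × 452.4) = 269.7 MPa.
F'_nt = 1.3 F_nt − (F_nt / φF_nv) f_rv = 1.3·780 − (780/(0.75·469))·269.7 = 416 MPa, capped at F_nt → F'_nt = 416 MPa.
R_n = F'_nt · A_b · n = 416 × 452.4 × 3 / 1000 = 564.6 kN.
Design strength φR_n = 0.75 × 564.6 = 423 kN.

423 kN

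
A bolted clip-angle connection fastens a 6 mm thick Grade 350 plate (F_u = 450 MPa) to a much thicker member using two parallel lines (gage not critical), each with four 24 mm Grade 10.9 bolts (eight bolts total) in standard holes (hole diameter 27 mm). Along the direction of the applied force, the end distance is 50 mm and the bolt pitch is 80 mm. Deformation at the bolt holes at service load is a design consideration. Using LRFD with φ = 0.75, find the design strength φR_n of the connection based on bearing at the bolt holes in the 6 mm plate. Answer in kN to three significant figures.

877 kN

Per bolt r_n = 1.2 l_c t F_u ≤ 2.4 d t F_u; upper limit = 2.4 × 24 × 6 × 450 / 1000 = 155.5 kN.
Edge bolt: l_c = 50 − 27/2 = 36.5 mm → 1.2 × 36.5 × 6 × 450 / 1000 = 118.3 → r_n = 118.3 kN.
Interior bolts: l_c = 80 − 27 = 53 mm → 1.2 × 53 × 6 × 450 / 1000 = 171.7 → r_n = 155.5 kN.
R_n = 2 × 118.3 + 6 × 155.5 = 1170 kN.
Design strength φR_n = 0.75 × 1170 = 877 kN.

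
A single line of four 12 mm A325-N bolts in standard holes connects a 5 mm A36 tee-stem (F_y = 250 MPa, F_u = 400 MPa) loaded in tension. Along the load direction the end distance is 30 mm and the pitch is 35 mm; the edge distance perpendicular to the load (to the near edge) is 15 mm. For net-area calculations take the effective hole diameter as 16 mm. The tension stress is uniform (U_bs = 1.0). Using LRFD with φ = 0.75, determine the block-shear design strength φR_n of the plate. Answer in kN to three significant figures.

81.6 kN

Shear plane L_v = 30 + 3·35 = 135 mm; A_gv = 135 × 5 = 675 mm².
A_nv = (135 − 3.5·16) × 5 = 395 mm².
A_nt = (15 − 0.5·16) × 5 = 35 mm².
0.6 F_u A_nv = 94.8 kN; 0.6 F_y A_gv = 101.2 kN → shear rupture governs the shear term.
R_n = 94.8 + 1.0 × 400 × 35 / 1000 = 108.8 kN.
Design strength φR_n = 0.75 × 108.8 = 81.6 kN.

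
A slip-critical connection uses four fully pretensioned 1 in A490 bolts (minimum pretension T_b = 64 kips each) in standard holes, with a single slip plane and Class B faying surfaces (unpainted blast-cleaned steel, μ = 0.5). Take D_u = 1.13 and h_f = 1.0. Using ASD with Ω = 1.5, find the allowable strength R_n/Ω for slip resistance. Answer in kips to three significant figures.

R_n = μ · D_u · h_f · T_b · n_s · n_b = 0.5 × 1.13 × 1.0 × 64 × 1 × 4 = 144.6 kips.
Allowable strength R_n/Ω = 144.6 / 1.5 = 96.4 kips.

96.4 kips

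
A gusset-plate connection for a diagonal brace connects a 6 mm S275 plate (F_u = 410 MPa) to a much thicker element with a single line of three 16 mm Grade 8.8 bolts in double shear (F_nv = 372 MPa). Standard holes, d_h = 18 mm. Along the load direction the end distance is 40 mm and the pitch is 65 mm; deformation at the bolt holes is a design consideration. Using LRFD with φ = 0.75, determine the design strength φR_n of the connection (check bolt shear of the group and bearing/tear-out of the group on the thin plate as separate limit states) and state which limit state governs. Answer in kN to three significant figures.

Bolt shear: A_b = π·16²/4 = 201.1 mm²; R_n = 372 × 201.1 × 3 × 2 / 1000 = 448.8 kN → 0.75 × 448.8 = 337 kN.
Bearing (1.2 l_c t F_u ≤ 2.4 d t F_u): upper limit = 2.4·16·6·410 / 1000 = 94.46 kN.
  Edge l_c = 40 − 18/2 = 31 → r_n = 91.51 kN; interior l_c = 65 − 18 = 47 → r_n = 94.46 kN.
  R_n,bearing = 1·91.51 + 2·94.46 = 280.4 kN → 0.75 × 280.4 = 210 kN.
Bearing governs: 210 kN.

210 kN (bearing governs)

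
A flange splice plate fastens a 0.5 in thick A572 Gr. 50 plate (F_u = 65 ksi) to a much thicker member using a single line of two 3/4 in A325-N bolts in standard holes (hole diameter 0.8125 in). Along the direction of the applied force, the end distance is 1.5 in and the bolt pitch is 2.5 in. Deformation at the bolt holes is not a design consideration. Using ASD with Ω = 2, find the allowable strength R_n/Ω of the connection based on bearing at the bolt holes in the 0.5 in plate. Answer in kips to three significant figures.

Per bolt r_n = 1.5 l_c t F_u ≤ 3.0 d t F_u; upper limit = 3.0 × 0.75 × 0.5 × 65 = 73.12 kips.
Edge bolt: l_c = 1.5 − 0.8125/2 = 1.094 in → 1.5 × 1.094 × 0.5 × 65 = 53.32 → r_n = 53.32 kips.
Interior bolts: l_c = 2.5 − 0.8125 = 1.688 in → 1.5 × 1.688 × 0.5 × 65 = 82.27 → r_n = 73.12 kips.
R_n = 1 × 53.32 + 1 × 73.12 = 126.4 kips.
Allowable strength R_n/Ω = 126.4 / 2 = 63.2 kips.

63.2 kips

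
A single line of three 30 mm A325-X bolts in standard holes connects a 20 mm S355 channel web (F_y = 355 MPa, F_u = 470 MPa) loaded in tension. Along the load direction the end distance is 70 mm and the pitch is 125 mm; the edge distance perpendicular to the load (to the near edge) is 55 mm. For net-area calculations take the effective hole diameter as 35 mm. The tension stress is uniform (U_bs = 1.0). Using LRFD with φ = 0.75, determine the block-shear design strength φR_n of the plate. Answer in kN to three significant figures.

1250 kN

Shear plane L_v = 70 + 2·125 = 320 mm; A_gv = 320 × 20 = 6400 mm².
A_nv = (320 − 2.5·35) × 20 = 4650 mm².
A_nt = (55 − 0.5·35) × 20 = 750 mm².
0.6 F_u A_nv = 1311 kN; 0.6 F_y A_gv = 1363 kN → shear rupture governs the shear term.
R_n = 1311 + 1.0 × 470 × 750 / 1000 = 1664 kN.
Design strength φR_n = 0.75 × 1664 = 1250 kN.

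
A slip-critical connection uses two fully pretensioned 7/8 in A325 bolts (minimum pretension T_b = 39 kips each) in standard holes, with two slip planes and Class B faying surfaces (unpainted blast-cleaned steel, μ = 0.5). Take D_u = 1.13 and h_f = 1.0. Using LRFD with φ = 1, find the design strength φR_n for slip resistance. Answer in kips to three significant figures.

R_n = μ · D_u · h_f · T_b · n_s · n_b = 0.5 × 1.13 × 1.0 × 39 × 2 × 2 = 88.14 kips.
Design strength φR_n = 1 × 88.14 = 88.1 kips.

88.1 kips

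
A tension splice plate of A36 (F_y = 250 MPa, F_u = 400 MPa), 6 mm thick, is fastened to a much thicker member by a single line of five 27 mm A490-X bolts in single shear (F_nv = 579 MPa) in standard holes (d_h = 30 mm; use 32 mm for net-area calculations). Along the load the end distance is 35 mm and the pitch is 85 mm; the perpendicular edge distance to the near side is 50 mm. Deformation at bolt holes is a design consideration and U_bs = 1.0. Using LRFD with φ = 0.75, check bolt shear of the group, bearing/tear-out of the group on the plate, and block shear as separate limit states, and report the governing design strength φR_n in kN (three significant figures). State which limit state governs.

Bolt shear: A_b = π·27²/4 = 572.6 mm²; R_n = 579 × 572.6 × 5 × 1 / 1000 = 1658 kN → 0.75 × 1658 = 1240 kN.
Bearing: edge l_c = 20, r_n = 57.6 kN; interior l_c = 55, r_n = 155.5 kN; R_n = 57.6 + 4·155.5 = 679.7 kN → 510 kN.
Block shear: A_gv = 2250, A_nv = 1386, A_nt = 204 mm²; R_n = min(0.6F_uA_nv, 0.6F_yA_gv) + U_bs·F_u·A_nt = 414.2 kN → 311 kN.
Block shear governs: 311 kN.

311 kN (block shear governs)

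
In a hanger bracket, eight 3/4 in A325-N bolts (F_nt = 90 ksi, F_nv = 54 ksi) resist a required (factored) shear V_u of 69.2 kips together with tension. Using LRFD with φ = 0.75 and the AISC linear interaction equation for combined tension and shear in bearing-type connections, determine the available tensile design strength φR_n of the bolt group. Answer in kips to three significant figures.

A_b = π·0.75²/4 = 0.4418 in²; f_rv = 69.2 / (8 × 0.4418) = 19.58 ksi.
F'_nt = 1.3 F_nt − (F_nt / φF_nv) f_rv = 1.3·90 − (90/(0.75·54))·19.58 = 73.49 ksi, capped at F_nt → F'_nt = 73.49 ksi.
R_n = F'_nt · A_b · n = 73.49 × 0.4418 × 8 = 259.7 kips.
Design strength φR_n = 0.75 × 259.7 = 195 kips.

195 kips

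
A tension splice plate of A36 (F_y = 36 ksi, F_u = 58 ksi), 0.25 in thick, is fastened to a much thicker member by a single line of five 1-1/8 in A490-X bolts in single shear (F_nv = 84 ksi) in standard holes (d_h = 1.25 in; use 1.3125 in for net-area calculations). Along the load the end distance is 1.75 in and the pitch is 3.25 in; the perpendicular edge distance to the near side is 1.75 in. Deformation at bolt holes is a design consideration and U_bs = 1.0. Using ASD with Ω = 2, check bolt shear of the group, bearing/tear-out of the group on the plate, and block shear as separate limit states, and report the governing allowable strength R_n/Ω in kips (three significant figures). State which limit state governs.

Bolt shear: A_b = π·1.125²/4 = 0.994 in²; R_n = 84 × 0.994 × 5 × 1 = 417.5 kips → 417.5 / 2 = 209 kips.
Bearing: edge l_c = 1.125, r_n = 19.57 kips; interior l_c = 2, r_n = 34.8 kips; R_n = 19.57 + 4·34.8 = 158.8 kips → 79.4 kips.
Block shear: A_gv = 3.688, A_nv = 2.211, A_nt = 0.2734 in²; R_n = min(0.6F_uA_nv, 0.6F_yA_gv) + U_bs·F_u·A_nt = 92.8 kips → 46.4 kips.
Block shear governs: 46.4 kips.

46.4 kips (block shear governs)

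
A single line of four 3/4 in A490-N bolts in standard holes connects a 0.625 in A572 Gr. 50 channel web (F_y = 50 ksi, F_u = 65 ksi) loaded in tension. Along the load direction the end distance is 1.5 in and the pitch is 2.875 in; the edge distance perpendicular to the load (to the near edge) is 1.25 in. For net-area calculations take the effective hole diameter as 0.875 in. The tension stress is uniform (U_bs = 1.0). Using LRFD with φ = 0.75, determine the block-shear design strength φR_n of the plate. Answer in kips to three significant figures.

Shear plane L_v = 1.5 + 3·2.875 = 10.12 in; A_gv = 10.12 × 0.625 = 6.328 in².
A_nv = (10.12 − 3.5·0.875) × 0.625 = 4.414 in².
A_nt = (1.25 − 0.5·0.875) × 0.625 = 0.5078 in².
0.6 F_u A_nv = 172.1 kips; 0.6 F_y A_gv = 189.8 kips → shear rupture governs the shear term.
R_n = 172.1 + 1.0 × 65 × 0.5078 = 205.2 kips.
Design strength φR_n = 0.75 × 205.2 = 154 kips.

154 kips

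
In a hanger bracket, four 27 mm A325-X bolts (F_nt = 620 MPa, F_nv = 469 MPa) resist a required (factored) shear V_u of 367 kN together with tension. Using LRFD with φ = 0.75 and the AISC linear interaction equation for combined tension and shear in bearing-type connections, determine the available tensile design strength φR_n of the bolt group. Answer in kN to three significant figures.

899 kN

A_b = π·27²/4 = 572.6 mm²; f_rv = 367 × 1000 / (4 × 572.6) = 160.2 MPa.
F'_nt = 1.3 F_nt − (F_nt / φF_nv) f_rv = 1.3·620 − (620/(0.75·469))·160.2 = 523.5 MPa, capped at F_nt → F'_nt = 523.5 MPa.
R_n = F'_nt · A_b · n = 523.5 × 572.6 × 4 / 1000 = 1199 kN.
Design strength φR_n = 0.75 × 1199 = 899 kN.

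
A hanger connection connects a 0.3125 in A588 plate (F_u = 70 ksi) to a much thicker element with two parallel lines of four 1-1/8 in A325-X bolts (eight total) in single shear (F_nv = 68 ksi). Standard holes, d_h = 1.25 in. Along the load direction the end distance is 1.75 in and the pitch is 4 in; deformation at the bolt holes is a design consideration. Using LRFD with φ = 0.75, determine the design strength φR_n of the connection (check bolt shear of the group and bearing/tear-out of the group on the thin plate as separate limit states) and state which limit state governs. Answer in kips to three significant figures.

Bolt shear: A_b = π·1.125²/4 = 0.994 in²; R_n = 68 × 0.994 × 8 × 1 = 540.7 kips → 0.75 × 540.7 = 406 kips.
Bearing (1.2 l_c t F_u ≤ 2.4 d t F_u): upper limit = 2.4·1.125·0.3125·70 = 59.06 kips.
  Edge l_c = 1.75 − 1.25/2 = 1.125 → r_n = 29.53 kips; interior l_c = 4 − 1.25 = 2.75 → r_n = 59.06 kips.
  R_n,bearing = 2·29.53 + 6·59.06 = 413.4 kips → 0.75 × 413.4 = 310 kips.
Bearing governs: 310 kips.

310 kips (bearing governs)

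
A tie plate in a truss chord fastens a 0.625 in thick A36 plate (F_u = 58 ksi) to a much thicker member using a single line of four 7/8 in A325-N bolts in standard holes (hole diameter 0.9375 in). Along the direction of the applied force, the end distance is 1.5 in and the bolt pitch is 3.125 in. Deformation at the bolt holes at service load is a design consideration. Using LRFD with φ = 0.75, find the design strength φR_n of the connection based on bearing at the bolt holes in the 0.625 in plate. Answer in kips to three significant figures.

Per bolt r_n = 1.2 l_c t F_u ≤ 2.4 d t F_u; upper limit = 2.4 × 0.875 × 0.625 × 58 = 76.12 kips.
Edge bolt: l_c = 1.5 − 0.9375/2 = 1.031 in → 1.2 × 1.031 × 0.625 × 58 = 44.86 → r_n = 44.86 kips.
Interior bolts: l_c = 3.125 − 0.9375 = 2.188 in → 1.2 × 2.188 × 0.625 × 58 = 95.16 → r_n = 76.12 kips.
R_n = 1 × 44.86 + 3 × 76.12 = 273.2 kips.
Design strength φR_n = 0.75 × 273.2 = 205 kips.

205 kips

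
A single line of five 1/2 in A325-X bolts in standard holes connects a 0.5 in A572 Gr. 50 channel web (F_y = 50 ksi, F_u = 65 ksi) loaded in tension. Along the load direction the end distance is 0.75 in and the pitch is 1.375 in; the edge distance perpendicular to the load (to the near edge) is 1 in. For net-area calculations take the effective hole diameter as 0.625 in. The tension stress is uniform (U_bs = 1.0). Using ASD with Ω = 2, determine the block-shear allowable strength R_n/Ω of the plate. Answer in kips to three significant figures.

Shear plane L_v = 0.75 + 4·1.375 = 6.25 in; A_gv = 6.25 × 0.5 = 3.125 in².
A_nv = (6.25 − 4.5·0.625) × 0.5 = 1.719 in².
A_nt = (1 − 0.5·0.625) × 0.5 = 0.3438 in².
0.6 F_u A_nv = 67.03 kips; 0.6 F_y A_gv = 93.75 kips → shear rupture governs the shear term.
R_n = 67.03 + 1.0 × 65 × 0.3438 = 89.38 kips.
Allowable strength R_n/Ω = 89.38 / 2 = 44.7 kips.

44.7 kips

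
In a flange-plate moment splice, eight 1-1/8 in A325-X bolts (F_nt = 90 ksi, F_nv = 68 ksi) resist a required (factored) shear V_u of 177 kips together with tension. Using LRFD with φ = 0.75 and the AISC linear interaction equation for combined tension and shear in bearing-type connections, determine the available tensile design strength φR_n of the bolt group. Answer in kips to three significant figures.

464 kips

A_b = π·1.125²/4 = 0.994 in²; f_rv = 177 / (8 × 0.994) = 22.26 ksi.
F'_nt = 1.3 F_nt − (F_nt / φF_nv) f_rv = 1.3·90 − (90/(0.75·68))·22.26 = 77.72 ksi, capped at F_nt → F'_nt = 77.72 ksi.
R_n = F'_nt · A_b · n = 77.72 × 0.994 × 8 = 618 kips.
Design strength φR_n = 0.75 × 618 = 464 kips.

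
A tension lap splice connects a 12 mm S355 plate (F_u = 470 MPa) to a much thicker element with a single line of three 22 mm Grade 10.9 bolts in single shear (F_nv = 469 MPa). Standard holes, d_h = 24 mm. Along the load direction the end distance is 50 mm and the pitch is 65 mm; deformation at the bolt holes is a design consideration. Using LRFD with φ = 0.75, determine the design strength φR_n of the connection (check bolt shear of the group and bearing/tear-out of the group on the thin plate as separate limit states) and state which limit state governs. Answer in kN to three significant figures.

401 kN (bolt shear governs)

Bolt shear: A_b = π·22²/4 = 380.1 mm²; R_n = 469 × 380.1 × 3 × 1 / 1000 = 534.8 kN → 0.75 × 534.8 = 401 kN.
Bearing (1.2 l_c t F_u ≤ 2.4 d t F_u): upper limit = 2.4·22·12·470 / 1000 = 297.8 kN.
  Edge l_c = 50 − 24/2 = 38 → r_n = 257.2 kN; interior l_c = 65 − 24 = 41 → r_n = 277.5 kN.
  R_n,bearing = 1·257.2 + 2·277.5 = 812.2 kN → 0.75 × 812.2 = 609 kN.
Bolt shear governs: 401 kN.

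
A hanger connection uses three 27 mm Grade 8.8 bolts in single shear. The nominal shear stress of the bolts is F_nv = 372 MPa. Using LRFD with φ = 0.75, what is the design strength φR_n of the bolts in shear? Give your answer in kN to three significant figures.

479 kN

A_b = π × 27² / 4 = 572.6 mm².
R_n = F_nv · A_b · n · n_s = 372 × 572.6 × 3 × 1 / 1000 = 639 kN.
Design strength φR_n = 0.75 × 639 = 479 kN.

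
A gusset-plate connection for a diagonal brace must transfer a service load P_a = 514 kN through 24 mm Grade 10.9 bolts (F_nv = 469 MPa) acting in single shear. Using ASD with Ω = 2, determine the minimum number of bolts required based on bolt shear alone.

5 bolts

A_b = π·24²/4 = 452.4 mm².
Per-bolt allowable strength R_n/Ω = 469 × 452.4 × 1 / 1000 / 2 = 106.1 kN.
n ≥ 514 / 106.1 = 4.845 → use 5 bolts.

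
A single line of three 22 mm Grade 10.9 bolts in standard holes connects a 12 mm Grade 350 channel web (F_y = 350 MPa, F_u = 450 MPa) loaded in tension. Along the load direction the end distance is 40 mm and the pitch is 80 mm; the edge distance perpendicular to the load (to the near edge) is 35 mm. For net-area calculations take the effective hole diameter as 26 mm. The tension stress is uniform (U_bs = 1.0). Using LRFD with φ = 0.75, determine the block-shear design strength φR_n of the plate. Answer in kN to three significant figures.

417 kN

Shear plane L_v = 40 + 2·80 = 200 mm; A_gv = 200 × 12 = 2400 mm².
A_nv = (200 − 2.5·26) × 12 = 1620 mm².
A_nt = (35 − 0.5·26) × 12 = 264 mm².
0.6 F_u A_nv = 437.4 kN; 0.6 F_y A_gv = 504 kN → shear rupture governs the shear term.
R_n = 437.4 + 1.0 × 450 × 264 / 1000 = 556.2 kN.
Design strength φR_n = 0.75 × 556.2 = 417 kN.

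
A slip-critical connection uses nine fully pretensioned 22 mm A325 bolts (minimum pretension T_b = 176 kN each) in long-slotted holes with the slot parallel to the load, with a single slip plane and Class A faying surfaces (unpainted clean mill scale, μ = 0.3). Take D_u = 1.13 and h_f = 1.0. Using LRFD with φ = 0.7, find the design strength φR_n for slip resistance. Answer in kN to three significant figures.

376 kN

R_n = μ · D_u · h_f · T_b · n_s · n_b = 0.3 × 1.13 × 1.0 × 176 × 1 × 9 = 537 kN.
Design strength φR_n = 0.7 × 537 = 376 kN.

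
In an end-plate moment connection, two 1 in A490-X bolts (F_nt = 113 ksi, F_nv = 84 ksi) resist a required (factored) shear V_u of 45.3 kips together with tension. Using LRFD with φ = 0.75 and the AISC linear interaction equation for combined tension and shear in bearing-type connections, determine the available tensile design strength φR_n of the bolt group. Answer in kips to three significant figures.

A_b = π·1²/4 = 0.7854 in²; f_rv = 45.3 / (2 × 0.7854) = 28.84 ksi.
F'_nt = 1.3 F_nt − (F_nt / φF_nv) f_rv = 1.3·113 − (113/(0.75·84))·28.84 = 95.17 ksi, capped at F_nt → F'_nt = 95.17 ksi.
R_n = F'_nt · A_b · n = 95.17 × 0.7854 × 2 = 149.5 kips.
Design strength φR_n = 0.75 × 149.5 = 112 kips.

112 kips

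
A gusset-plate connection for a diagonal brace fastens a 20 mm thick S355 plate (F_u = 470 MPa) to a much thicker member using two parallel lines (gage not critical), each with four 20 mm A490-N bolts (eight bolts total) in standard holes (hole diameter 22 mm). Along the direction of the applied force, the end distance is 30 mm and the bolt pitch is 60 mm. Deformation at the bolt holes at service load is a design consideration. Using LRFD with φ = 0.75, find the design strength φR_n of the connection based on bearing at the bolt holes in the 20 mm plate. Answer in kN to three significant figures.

Per bolt r_n = 1.2 l_c t F_u ≤ 2.4 d t F_u; upper limit = 2.4 × 20 × 20 × 470 / 1000 = 451.2 kN.
Edge bolt: l_c = 30 − 22/2 = 19 mm → 1.2 × 19 × 20 × 470 / 1000 = 214.3 → r_n = 214.3 kN.
Interior bolts: l_c = 60 − 22 = 38 mm → 1.2 × 38 × 20 × 470 / 1000 = 428.6 → r_n = 428.6 kN.
R_n = 2 × 214.3 + 6 × 428.6 = 3000 kN.
Design strength φR_n = 0.75 × 3000 = 2250 kN.

2250 kN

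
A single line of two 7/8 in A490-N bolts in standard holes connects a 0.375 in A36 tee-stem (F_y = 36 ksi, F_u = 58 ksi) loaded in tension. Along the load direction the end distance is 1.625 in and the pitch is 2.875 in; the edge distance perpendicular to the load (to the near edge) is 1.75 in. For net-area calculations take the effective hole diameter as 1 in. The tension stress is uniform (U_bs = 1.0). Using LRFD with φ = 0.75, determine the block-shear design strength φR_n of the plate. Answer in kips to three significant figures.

47.7 kips

Shear plane L_v = 1.625 + 1·2.875 = 4.5 in; A_gv = 4.5 × 0.375 = 1.688 in².
A_nv = (4.5 − 1.5·1) × 0.375 = 1.125 in².
A_nt = (1.75 − 0.5·1) × 0.375 = 0.4688 in².
0.6 F_u A_nv = 39.15 kips; 0.6 F_y A_gv = 36.45 kips → shear yielding governs the shear term.
R_n = 36.45 + 1.0 × 58 × 0.4688 = 63.64 kips.
Design strength φR_n = 0.75 × 63.64 = 47.7 kips.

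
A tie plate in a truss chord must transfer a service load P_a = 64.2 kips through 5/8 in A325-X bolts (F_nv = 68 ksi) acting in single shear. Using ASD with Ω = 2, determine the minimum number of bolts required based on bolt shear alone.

7 bolts

A_b = π·0.625²/4 = 0.3068 in².
Per-bolt allowable strength R_n/Ω = 68 × 0.3068 × 1 / 2 = 10.43 kips.
n ≥ 64.2 / 10.43 = 6.155 → use 7 bolts.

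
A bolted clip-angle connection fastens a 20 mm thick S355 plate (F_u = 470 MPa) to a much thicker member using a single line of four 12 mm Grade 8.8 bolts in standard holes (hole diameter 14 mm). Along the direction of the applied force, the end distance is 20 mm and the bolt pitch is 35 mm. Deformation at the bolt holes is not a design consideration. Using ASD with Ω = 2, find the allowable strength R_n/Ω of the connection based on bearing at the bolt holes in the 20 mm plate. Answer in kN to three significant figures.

Per bolt r_n = 1.5 l_c t F_u ≤ 3.0 d t F_u; upper limit = 3.0 × 12 × 20 × 470 / 1000 = 338.4 kN.
Edge bolt: l_c = 20 − 14/2 = 13 mm → 1.5 × 13 × 20 × 470 / 1000 = 183.3 → r_n = 183.3 kN.
Interior bolts: l_c = 35 − 14 = 21 mm → 1.5 × 21 × 20 × 470 / 1000 = 296.1 → r_n = 296.1 kN.
R_n = 1 × 183.3 + 3 × 296.1 = 1072 kN.
Allowable strength R_n/Ω = 1072 / 2 = 536 kN.

536 kN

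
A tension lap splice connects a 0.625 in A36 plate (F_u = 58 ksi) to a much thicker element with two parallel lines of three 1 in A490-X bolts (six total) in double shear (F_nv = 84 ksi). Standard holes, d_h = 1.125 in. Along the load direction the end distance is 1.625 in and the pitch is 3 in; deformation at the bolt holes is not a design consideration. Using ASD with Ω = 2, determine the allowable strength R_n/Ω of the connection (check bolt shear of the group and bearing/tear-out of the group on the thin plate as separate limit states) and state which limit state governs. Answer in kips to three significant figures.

Bolt shear: A_b = π·1²/4 = 0.7854 in²; R_n = 84 × 0.7854 × 6 × 2 = 791.7 kips → 791.7 / 2 = 396 kips.
Bearing (1.5 l_c t F_u ≤ 3.0 d t F_u): upper limit = 3.0·1·0.625·58 = 108.8 kips.
  Edge l_c = 1.625 − 1.125/2 = 1.062 → r_n = 57.77 kips; interior l_c = 3 − 1.125 = 1.875 → r_n = 102 kips.
  R_n,bearing = 2·57.77 + 4·102 = 523.4 kips → 523.4 / 2 = 262 kips.
Bearing governs: 262 kips.

262 kips (bearing governs)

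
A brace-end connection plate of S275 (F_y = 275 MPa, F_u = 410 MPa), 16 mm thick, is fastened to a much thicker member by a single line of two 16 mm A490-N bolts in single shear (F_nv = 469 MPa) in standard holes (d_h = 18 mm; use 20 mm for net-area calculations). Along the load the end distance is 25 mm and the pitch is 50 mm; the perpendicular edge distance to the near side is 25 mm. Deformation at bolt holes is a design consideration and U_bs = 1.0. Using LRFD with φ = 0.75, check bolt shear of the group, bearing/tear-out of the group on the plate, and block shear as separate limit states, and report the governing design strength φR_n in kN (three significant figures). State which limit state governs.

141 kN (bolt shear governs)

Bolt shear: A_b = π·16²/4 = 201.1 mm²; R_n = 469 × 201.1 × 2 × 1 / 1000 = 188.6 kN → 0.75 × 188.6 = 141 kN.
Bearing: edge l_c = 16, r_n = 126 kN; interior l_c = 32, r_n = 251.9 kN; R_n = 126 + 1·251.9 = 377.9 kN → 283 kN.
Block shear: A_gv = 1200, A_nv = 720, A_nt = 240 mm²; R_n = min(0.6F_uA_nv, 0.6F_yA_gv) + U_bs·F_u·A_nt = 275.5 kN → 207 kN.
Bolt shear governs: 141 kN.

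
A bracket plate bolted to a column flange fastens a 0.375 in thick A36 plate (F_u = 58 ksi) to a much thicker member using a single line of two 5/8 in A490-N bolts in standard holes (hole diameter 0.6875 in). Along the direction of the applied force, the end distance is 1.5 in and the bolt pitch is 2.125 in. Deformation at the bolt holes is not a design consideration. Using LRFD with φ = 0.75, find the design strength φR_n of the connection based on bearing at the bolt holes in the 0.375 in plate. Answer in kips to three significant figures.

Per bolt r_n = 1.5 l_c t F_u ≤ 3.0 d t F_u; upper limit = 3.0 × 0.625 × 0.375 × 58 = 40.78 kips.
Edge bolt: l_c = 1.5 − 0.6875/2 = 1.156 in → 1.5 × 1.156 × 0.375 × 58 = 37.72 → r_n = 37.72 kips.
Interior bolts: l_c = 2.125 − 0.6875 = 1.438 in → 1.5 × 1.438 × 0.375 × 58 = 46.9 → r_n = 40.78 kips.
R_n = 1 × 37.72 + 1 × 40.78 = 78.5 kips.
Design strength φR_n = 0.75 × 78.5 = 58.9 kips.

58.9 kips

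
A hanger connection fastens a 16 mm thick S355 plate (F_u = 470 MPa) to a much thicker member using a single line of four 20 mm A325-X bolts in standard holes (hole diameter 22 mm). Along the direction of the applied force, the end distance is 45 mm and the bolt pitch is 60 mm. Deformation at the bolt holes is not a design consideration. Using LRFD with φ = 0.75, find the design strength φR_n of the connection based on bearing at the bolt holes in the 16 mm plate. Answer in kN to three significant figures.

1250 kN

Per bolt r_n = 1.5 l_c t F_u ≤ 3.0 d t F_u; upper limit = 3.0 × 20 × 16 × 470 / 1000 = 451.2 kN.
Edge bolt: l_c = 45 − 22/2 = 34 mm → 1.5 × 34 × 16 × 470 / 1000 = 383.5 → r_n = 383.5 kN.
Interior bolts: l_c = 60 − 22 = 38 mm → 1.5 × 38 × 16 × 470 / 1000 = 428.6 → r_n = 428.6 kN.
R_n = 1 × 383.5 + 3 × 428.6 = 1669 kN.
Design strength φR_n = 0.75 × 1669 = 1250 kN.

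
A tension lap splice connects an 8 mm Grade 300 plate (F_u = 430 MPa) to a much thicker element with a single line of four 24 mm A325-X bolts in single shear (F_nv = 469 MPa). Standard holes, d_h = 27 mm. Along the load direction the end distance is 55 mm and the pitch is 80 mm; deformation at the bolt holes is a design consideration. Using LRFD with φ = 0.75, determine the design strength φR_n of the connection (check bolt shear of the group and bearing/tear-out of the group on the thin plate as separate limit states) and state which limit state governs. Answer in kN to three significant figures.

574 kN (bearing governs)

Bolt shear: A_b = π·24²/4 = 452.4 mm²; R_n = 469 × 452.4 × 4 × 1 / 1000 = 848.7 kN → 0.75 × 848.7 = 637 kN.
Bearing (1.2 l_c t F_u ≤ 2.4 d t F_u): upper limit = 2.4·24·8·430 / 1000 = 198.1 kN.
  Edge l_c = 55 − 27/2 = 41.5 → r_n = 171.3 kN; interior l_c = 80 − 27 = 53 → r_n = 198.1 kN.
  R_n,bearing = 1·171.3 + 3·198.1 = 765.7 kN → 0.75 × 765.7 = 574 kN.
Bearing governs: 574 kN.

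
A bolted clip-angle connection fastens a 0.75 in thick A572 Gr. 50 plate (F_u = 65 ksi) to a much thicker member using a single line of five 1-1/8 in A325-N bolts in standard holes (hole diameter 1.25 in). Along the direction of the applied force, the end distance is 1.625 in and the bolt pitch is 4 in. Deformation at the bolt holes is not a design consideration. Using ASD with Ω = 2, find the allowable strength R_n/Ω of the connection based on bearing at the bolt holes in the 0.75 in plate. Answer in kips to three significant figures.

366 kips

Per bolt r_n = 1.5 l_c t F_u ≤ 3.0 d t F_u; upper limit = 3.0 × 1.125 × 0.75 × 65 = 164.5 kips.
Edge bolt: l_c = 1.625 − 1.25/2 = 1 in → 1.5 × 1 × 0.75 × 65 = 73.12 → r_n = 73.12 kips.
Interior bolts: l_c = 4 − 1.25 = 2.75 in → 1.5 × 2.75 × 0.75 × 65 = 201.1 → r_n = 164.5 kips.
R_n = 1 × 73.12 + 4 × 164.5 = 731.2 kips.
Allowable strength R_n/Ω = 731.2 / 2 = 366 kips.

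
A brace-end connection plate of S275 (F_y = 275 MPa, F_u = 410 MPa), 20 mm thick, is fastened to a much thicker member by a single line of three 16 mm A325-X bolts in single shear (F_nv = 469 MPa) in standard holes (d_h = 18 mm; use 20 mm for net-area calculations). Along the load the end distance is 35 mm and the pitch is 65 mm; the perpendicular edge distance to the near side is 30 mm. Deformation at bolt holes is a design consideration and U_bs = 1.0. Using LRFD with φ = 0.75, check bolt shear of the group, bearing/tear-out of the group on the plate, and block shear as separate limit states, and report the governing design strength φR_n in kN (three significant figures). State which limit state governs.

Bolt shear: A_b = π·16²/4 = 201.1 mm²; R_n = 469 × 201.1 × 3 × 1 / 1000 = 282.9 kN → 0.75 × 282.9 = 212 kN.
Bearing: edge l_c = 26, r_n = 255.8 kN; interior l_c = 47, r_n = 314.9 kN; R_n = 255.8 + 2·314.9 = 885.6 kN → 664 kN.
Block shear: A_gv = 3300, A_nv = 2300, A_nt = 400 mm²; R_n = min(0.6F_uA_nv, 0.6F_yA_gv) + U_bs·F_u·A_nt = 708.5 kN → 531 kN.
Bolt shear governs: 212 kN.

212 kN (bolt shear governs)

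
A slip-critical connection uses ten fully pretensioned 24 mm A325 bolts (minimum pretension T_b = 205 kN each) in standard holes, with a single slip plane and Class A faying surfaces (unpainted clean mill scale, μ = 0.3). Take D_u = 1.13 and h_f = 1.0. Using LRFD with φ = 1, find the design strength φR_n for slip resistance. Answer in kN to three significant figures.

695 kN

R_n = μ · D_u · h_f · T_b · n_s · n_b = 0.3 × 1.13 × 1.0 × 205 × 1 × 10 = 694.9 kN.
Design strength φR_n = 1 × 694.9 = 695 kN.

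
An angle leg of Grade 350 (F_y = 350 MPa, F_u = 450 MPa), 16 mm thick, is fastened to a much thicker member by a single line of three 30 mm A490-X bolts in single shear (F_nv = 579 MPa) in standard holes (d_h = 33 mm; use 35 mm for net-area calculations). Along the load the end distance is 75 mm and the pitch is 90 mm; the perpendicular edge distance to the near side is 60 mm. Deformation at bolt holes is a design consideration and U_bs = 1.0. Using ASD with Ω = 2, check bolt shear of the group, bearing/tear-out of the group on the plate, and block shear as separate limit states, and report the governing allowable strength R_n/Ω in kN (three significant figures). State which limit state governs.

Bolt shear: A_b = π·30²/4 = 706.9 mm²; R_n = 579 × 706.9 × 3 × 1 / 1000 = 1228 kN → 1228 / 2 = 614 kN.
Bearing: edge l_c = 58.5, r_n = 505.4 kN; interior l_c = 57, r_n = 492.5 kN; R_n = 505.4 + 2·492.5 = 1490 kN → 745 kN.
Block shear: A_gv = 4080, A_nv = 2680, A_nt = 680 mm²; R_n = min(0.6F_uA_nv, 0.6F_yA_gv) + U_bs·F_u·A_nt = 1030 kN → 515 kN.
Block shear governs: 515 kN.

515 kN (block shear governs)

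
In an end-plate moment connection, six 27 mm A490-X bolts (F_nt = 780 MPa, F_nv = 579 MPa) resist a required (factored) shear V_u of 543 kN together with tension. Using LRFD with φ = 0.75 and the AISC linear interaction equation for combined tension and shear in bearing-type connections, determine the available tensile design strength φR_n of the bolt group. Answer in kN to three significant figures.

A_b = π·27²/4 = 572.6 mm²; f_rv = 543 × 1000 / (6 × 572.6) = 158.1 MPa.
F'_nt = 1.3 F_nt − (F_nt / φF_nv) f_rv = 1.3·780 − (780/(0.75·579))·158.1 = 730.1 MPa, capped at F_nt → F'_nt = 730.1 MPa.
R_n = F'_nt · A_b · n = 730.1 × 572.6 × 6 / 1000 = 2508 kN.
Design strength φR_n = 0.75 × 2508 = 1880 kN.

1880 kN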